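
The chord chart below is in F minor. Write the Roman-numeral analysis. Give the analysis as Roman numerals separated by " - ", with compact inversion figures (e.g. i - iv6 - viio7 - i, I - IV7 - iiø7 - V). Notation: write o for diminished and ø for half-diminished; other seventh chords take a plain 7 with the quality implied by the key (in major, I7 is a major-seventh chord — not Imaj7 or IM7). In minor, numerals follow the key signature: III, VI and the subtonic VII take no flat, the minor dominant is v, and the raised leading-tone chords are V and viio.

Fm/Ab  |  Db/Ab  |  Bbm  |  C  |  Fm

Fm/Ab: minor triad on F = scale degree 1 → i6.
Db/Ab has root Db, degree 6 in F minor, so VI64.
Bbm: minor triad on Bb = scale degree 4 → iv.
C: major triad on C = scale degree 5 → V.
Fm: root F is the tonic; minor triad there is i.

i6 - VI64 - iv - V - i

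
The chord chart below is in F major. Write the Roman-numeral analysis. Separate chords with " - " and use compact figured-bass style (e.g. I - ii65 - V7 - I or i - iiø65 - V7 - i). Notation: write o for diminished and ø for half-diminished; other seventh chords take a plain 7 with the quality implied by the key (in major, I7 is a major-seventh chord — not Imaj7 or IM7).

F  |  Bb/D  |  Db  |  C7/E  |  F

F: major triad on F = scale degree 1 → I.
Bb/D has root Bb, degree 4 in F major, so IV6.
Db is non-diatonic — bVI, a mixture chord from F minor.
C7/E: root C is the dominant; dominant seventh chord there is V65.
F has root F, degree 1 in F major, so I.

I - IV6 - bVI - V65 - I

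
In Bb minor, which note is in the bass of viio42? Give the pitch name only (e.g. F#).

Gb

viio in Bb minor has root A; the chord is A-C-Eb-Gb.
The figure 42 means third inversion — the seventh is in the bass.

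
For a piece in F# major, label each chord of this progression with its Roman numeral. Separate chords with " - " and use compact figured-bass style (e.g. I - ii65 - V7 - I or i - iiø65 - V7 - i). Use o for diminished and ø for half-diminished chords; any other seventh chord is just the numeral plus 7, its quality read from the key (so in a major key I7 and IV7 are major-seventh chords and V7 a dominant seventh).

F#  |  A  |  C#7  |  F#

F#: major triad on F# = scale degree 1 → I.
A: major triad on A — chromatic; bIII (borrowed from the parallel minor).
C#7: dominant seventh chord on C# = scale degree 5 → V7.
F#: major triad on F# = scale degree 1 → I.

I - bIII - V7 - I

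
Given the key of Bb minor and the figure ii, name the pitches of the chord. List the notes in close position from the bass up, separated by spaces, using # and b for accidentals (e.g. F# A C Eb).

C Eb G

Scale degree 2 in Bb minor is C; here the chord built on it is altered to a minor triad. ii is the minor supertonic, borrowed from the parallel major (the Dorian ii).
So the chord is C-Eb-G, a minor triad.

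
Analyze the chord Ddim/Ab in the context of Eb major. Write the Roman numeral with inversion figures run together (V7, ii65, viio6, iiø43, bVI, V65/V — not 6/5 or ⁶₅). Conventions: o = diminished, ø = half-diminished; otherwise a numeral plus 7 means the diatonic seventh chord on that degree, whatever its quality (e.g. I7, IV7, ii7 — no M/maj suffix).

The pitches D-F-Ab form a diminished triad rooted on D.
D is scale degree 7 in Eb major, and a diminished triad on that degree is written viio.
With Ab in the bass the chord is in second inversion, so the figured bass is 64.

viio64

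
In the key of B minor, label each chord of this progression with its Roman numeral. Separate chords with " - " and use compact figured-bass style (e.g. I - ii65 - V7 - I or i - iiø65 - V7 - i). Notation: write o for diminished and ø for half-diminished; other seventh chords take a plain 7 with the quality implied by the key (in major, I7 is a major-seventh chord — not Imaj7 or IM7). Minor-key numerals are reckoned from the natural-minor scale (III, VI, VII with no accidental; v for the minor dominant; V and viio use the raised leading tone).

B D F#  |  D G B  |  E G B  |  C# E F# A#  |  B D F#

i - VI64 - iv - V43 - i

B-D-F# has root B, degree 1 in B minor, so i.
D-G-B: major triad on G = scale degree 6 → VI64.
E-G-B: minor triad on E = scale degree 4 → iv.
C#-E-F#-A# has root F#, degree 5 in B minor, so V43.
B-D-F#: root B is the tonic; minor triad there is i.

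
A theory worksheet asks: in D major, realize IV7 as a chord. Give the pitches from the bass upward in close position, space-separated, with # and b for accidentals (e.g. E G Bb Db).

G B D F#

The numeral's case and figure indicate a major seventh chord. In D major its root, the fourth degree, is G.
That chord is spelled G-B-D-F#.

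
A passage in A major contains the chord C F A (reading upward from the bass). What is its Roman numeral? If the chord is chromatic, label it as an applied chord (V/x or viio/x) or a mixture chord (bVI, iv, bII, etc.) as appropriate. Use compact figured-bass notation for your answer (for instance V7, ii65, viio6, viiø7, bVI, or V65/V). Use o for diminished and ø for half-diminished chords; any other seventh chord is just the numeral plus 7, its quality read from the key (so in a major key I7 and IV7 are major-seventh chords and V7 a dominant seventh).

The pitches F-A-C form a major triad rooted on F.
F is the lowered sixth degree of A major (diatonic 6 would be F#). This is a major triad on the lowered sixth degree, borrowed from the parallel minor.
With C in the bass the chord is in second inversion, so the figured bass is 64.

bVI64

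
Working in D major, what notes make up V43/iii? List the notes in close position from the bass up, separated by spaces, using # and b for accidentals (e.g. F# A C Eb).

The slash means an applied dominant: we want the dominant of iii. In D major, iii is F# minor, and its dominant is built on C#.
Building a dominant seventh chord on C# gives C#-E#-G#-B.
The figured bass 43 indicates second inversion, placing the fifth (G#) in the bass: G#-B-C#-E#.

G# B C# E#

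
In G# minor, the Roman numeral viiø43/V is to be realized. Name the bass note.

The applied chord viiø43/V is rooted on C##: C##-E#-G#-B#.
The figure 43 means second inversion — the fifth is in the bass.

G#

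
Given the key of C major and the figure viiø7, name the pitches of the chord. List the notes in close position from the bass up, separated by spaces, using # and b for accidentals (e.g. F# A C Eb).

B D F A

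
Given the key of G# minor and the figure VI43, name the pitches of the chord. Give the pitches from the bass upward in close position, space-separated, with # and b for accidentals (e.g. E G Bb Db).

In G# minor, scale degree 6 is E, and the diatonic chord built there is a major seventh chord.
Stacking thirds from E gives E-G#-B-D#.
With the 43 figure the chord is in second inversion; from the bass B upward in close position it reads B-D#-E-G#.

B D# E G#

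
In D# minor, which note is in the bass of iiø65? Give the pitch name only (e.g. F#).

iiø in D# minor has root E#; the chord is E#-G#-B-D#.
The figure 65 means first inversion — the third is in the bass.

G#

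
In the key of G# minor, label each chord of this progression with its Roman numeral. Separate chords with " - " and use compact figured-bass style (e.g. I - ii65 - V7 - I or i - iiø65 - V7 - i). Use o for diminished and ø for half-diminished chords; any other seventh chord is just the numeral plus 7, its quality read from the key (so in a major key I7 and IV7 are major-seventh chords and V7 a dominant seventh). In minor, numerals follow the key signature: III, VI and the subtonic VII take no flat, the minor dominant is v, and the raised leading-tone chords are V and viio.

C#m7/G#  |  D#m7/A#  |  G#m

C#m7/G#: root C# is the subdominant; minor seventh chord there is iv43.
D#m7/A#: root D# is the dominant; minor seventh chord there is v43.
G#m: root G# is the tonic; minor triad there is i.

iv43 - v43 - i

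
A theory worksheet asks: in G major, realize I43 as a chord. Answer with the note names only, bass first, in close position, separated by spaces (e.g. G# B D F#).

The numeral's case and figure indicate a major seventh chord. In G major its root, the first degree, is G.
Stacking thirds from G gives G-B-D-F#.
The figured bass 43 indicates second inversion, placing the fifth (D) in the bass: D-F#-G-B.

D F# G B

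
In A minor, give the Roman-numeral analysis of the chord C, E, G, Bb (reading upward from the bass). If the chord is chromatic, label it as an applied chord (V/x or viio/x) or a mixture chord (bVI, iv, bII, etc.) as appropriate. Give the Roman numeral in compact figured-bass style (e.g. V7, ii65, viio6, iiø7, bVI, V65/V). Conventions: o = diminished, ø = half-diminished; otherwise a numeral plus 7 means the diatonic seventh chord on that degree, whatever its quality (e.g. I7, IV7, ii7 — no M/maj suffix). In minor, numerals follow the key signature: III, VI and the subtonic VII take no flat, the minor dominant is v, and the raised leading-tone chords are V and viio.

Stacked in thirds the chord is C-E-G-Bb: a dominant seventh chord on C.
C is not a diatonic chord root with this quality in A minor, but it lies a perfect fifth above F (VI), so the chord functions as an applied dominant of VI.

V7/VI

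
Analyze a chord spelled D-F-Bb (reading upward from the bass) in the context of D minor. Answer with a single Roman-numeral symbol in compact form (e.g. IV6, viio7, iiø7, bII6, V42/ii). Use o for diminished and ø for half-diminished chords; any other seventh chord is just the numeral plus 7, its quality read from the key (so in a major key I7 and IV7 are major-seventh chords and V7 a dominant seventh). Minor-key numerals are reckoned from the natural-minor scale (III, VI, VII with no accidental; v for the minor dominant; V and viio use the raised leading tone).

The pitches Bb-D-F form a major triad rooted on Bb.
Bb is scale degree 6 in D minor, and a major triad on that degree is written VI.
With D in the bass the chord is in first inversion, so the figured bass is 6.

VI6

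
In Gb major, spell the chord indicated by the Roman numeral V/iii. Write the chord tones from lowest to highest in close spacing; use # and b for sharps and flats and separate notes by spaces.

The slash means an applied dominant: we want the dominant of iii. In Gb major, iii is Bb minor, and its dominant is built on F.
Building a major triad on F gives F-A-C.

F A C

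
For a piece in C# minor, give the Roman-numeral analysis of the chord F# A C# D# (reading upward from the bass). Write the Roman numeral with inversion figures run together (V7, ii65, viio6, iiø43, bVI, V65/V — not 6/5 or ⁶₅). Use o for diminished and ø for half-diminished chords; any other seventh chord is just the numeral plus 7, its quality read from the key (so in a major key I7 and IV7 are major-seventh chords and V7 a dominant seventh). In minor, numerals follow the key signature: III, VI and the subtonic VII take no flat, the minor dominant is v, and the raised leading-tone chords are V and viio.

The pitches D#-F#-A-C# form a half-diminished seventh chord rooted on D#.
In C# minor, D# is the supertonic; the diatonic half-diminished seventh chord there is iiø7.
With F# in the bass the chord is in first inversion, so the figured bass is 65.

iiø65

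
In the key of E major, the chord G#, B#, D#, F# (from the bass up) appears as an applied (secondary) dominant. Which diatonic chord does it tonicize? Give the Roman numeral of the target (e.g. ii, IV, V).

vi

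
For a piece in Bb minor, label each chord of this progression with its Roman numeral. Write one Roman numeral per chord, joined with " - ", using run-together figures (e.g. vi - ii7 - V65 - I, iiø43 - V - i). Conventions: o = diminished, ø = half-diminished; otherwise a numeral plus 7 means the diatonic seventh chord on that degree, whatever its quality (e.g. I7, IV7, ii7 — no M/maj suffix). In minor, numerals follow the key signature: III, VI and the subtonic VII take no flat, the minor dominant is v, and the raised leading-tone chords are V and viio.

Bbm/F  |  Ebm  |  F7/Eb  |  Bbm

i64 - iv - V42 - i

Bbm/F: minor triad on Bb = scale degree 1 → i64.
Ebm: root Eb is the subdominant; minor triad there is iv.
F7/Eb: dominant seventh chord on F = scale degree 5 → V42.
Bbm has root Bb, degree 1 in Bb minor, so i.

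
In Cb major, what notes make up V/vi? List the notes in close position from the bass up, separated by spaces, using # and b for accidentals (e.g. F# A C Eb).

The slash means an applied dominant: we want the dominant of vi. In Cb major, vi is Ab minor, and its dominant is built on Eb.
Building a major triad on Eb gives Eb-G-Bb.

Eb G Bb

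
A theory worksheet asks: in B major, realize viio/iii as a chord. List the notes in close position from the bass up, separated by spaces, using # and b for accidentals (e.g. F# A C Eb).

viio/iii is a secondary leading-tone chord. The target iii is D# in B major; the applied chord is rooted a semitone below, on C##.
Building a diminished triad on C## gives C##-E#-G#.

C## E# G#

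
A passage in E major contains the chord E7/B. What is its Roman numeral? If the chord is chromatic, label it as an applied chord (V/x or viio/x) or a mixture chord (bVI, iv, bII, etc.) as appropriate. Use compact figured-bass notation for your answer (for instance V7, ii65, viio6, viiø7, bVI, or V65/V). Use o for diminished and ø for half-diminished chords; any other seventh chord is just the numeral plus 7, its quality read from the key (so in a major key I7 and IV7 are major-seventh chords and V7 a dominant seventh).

The pitches E-G#-B-D form a dominant seventh chord rooted on E.
E is not a diatonic chord root with this quality in E major, but it lies a perfect fifth above A (IV), so the chord functions as an applied dominant of IV.
With B in the bass the chord is in second inversion, so the figured bass is 43.

V43/IV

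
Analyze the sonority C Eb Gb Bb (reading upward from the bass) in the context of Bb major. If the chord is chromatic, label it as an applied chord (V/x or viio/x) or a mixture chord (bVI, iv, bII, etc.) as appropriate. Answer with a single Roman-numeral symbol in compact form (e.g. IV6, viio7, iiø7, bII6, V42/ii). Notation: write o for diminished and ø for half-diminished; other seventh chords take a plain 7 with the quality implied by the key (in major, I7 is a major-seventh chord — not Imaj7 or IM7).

The pitches C-Eb-Gb-Bb form a half-diminished seventh chord rooted on C.
C is the second degree of Bb major. This is the half-diminished supertonic seventh, borrowed from the parallel minor.

iiø7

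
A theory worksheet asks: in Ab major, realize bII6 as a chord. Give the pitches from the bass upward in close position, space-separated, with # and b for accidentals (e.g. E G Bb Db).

Db Fb Bbb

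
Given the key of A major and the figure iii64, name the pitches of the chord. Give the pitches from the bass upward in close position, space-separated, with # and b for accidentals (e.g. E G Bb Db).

G# C# E

The numeral's case and figure indicate a minor triad. In A major its root, the mediant, is C#.
That chord is spelled C#-E-G#.
With the 64 figure the chord is in second inversion; from the bass G# upward in close position it reads G#-C#-E.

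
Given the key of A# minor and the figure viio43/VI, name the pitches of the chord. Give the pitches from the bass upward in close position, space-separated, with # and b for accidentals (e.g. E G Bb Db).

B D E# G#

viio43/VI is a secondary leading-tone chord. The target VI is F# in A# minor; the applied chord is rooted a semitone below, on E#.
Building a fully diminished seventh chord on E# gives E#-G#-B-D.
With the 43 figure the chord is in second inversion; from the bass B upward in close position it reads B-D-E#-G#.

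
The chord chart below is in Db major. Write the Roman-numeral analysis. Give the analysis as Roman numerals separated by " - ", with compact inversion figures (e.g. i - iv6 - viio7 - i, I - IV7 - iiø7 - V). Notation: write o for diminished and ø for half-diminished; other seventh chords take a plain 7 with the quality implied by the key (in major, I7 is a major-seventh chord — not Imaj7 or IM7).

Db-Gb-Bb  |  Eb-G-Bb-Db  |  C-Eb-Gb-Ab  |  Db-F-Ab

IV64 - V7/V - V65 - I

Db-Gb-Bb has root Gb, degree 4 in Db major, so IV64.
Eb-G-Bb-Db: chromatic; Eb is V of V, so V7/V.
C-Eb-Gb-Ab: dominant seventh chord on Ab = scale degree 5 → V65.
Db-F-Ab: root Db is the tonic; major triad there is I.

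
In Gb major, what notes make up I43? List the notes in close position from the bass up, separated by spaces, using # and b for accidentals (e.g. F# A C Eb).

Db F Gb Bb

The numeral's case and figure indicate a major seventh chord. In Gb major its root, the tonic, is Gb.
That chord is spelled Gb-Bb-Db-F.
With the 43 figure the chord is in second inversion; from the bass Db upward in close position it reads Db-F-Gb-Bb.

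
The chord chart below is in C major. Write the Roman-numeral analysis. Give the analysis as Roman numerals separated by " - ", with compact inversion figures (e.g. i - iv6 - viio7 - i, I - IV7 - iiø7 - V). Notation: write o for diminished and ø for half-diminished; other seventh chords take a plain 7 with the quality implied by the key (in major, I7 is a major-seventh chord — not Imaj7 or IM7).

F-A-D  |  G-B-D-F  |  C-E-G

F-A-D: minor triad on D = scale degree 2 → ii6.
G-B-D-F: root G is the dominant; dominant seventh chord there is V7.
C-E-G: root C is the tonic; major triad there is I.

ii6 - V7 - I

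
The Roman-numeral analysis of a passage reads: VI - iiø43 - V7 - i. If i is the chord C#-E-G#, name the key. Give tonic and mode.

i is given as C#-E-G# — a minor triad with root C#.
If C# is scale degree 1 and the mode makes that degree carry a minor triad, the tonic is C# and the mode is minor.

C# minor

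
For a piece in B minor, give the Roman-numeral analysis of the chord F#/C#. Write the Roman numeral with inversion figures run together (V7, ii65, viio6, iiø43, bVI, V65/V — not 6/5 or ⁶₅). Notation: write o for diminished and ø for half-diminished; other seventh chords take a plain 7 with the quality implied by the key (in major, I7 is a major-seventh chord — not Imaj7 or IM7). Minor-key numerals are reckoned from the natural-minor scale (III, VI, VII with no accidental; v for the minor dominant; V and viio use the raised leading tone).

The pitches F#-A#-C# form a major triad rooted on F#.
In B minor, F# is the dominant; the diatonic major triad there is V.
With C# in the bass the chord is in second inversion, so the figured bass is 64.

V64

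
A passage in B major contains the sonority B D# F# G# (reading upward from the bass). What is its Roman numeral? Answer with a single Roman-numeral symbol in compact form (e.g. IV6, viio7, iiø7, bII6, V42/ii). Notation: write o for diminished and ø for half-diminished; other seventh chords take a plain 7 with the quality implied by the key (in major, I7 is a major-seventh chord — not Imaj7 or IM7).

vi65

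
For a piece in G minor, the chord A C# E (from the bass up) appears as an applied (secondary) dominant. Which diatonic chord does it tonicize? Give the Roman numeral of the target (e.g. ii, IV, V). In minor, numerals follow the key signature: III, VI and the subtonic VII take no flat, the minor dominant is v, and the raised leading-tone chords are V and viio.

The chord is a major triad on A.
A dominant resolves down a perfect fifth: A → D. In G minor, D is scale degree 5, i.e. V.

V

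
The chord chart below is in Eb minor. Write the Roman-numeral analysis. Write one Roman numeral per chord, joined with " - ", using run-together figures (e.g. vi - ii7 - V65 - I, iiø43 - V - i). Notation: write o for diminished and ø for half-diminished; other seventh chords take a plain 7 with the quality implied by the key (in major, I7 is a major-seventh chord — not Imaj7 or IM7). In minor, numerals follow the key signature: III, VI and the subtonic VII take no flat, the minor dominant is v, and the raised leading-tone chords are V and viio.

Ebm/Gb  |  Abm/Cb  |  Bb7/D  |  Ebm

Ebm/Gb: minor triad on Eb = scale degree 1 → i6.
Abm/Cb: minor triad on Ab = scale degree 4 → iv6.
Bb7/D has root Bb, degree 5 in Eb minor, so V65.
Ebm: minor triad on Eb = scale degree 1 → i.

i6 - iv6 - V65 - i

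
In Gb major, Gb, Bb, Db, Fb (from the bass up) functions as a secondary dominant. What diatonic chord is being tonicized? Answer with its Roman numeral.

IV

The chord is a dominant seventh chord on Gb.
A dominant resolves down a perfect fifth: Gb → Cb. In Gb major, Cb is scale degree 4, i.e. IV.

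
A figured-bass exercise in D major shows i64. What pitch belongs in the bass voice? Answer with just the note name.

i in D major has root D; the chord is D-F-A.
The figure 64 means second inversion — the fifth is in the bass.

A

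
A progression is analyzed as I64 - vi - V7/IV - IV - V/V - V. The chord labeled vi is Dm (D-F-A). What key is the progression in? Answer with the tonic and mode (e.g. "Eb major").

The chord Dm is a minor triad rooted on D; its label is vi.
vi on D implies D is the submediant; that puts the tonic at F, and the lowercase numeral fits major mode.

F major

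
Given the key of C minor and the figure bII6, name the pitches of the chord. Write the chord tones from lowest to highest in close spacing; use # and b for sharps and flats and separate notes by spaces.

F Ab Db

bII6 is the Neapolitan sixth — a major triad on the lowered second degree, here in its customary first inversion. In C minor that root is Db.
So the chord is Db-F-Ab.
With the 6 figure the chord is in first inversion; from the bass F upward in close position it reads F-Ab-Db.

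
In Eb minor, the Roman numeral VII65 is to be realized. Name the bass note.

F

VII in Eb minor has root Db; the chord is Db-F-Ab-Cb.
The figure 65 means first inversion — the third is in the bass.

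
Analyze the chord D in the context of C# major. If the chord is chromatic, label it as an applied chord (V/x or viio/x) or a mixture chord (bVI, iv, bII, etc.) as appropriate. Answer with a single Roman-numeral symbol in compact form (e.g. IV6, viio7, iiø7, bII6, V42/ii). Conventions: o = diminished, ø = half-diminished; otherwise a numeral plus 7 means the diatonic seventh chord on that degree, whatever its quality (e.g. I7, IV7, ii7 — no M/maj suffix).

bII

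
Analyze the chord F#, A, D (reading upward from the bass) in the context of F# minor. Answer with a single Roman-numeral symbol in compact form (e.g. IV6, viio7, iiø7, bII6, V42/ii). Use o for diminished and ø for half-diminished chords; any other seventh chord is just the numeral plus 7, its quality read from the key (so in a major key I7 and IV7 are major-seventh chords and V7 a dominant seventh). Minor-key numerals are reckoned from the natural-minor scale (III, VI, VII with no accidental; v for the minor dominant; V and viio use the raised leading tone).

Stacked in thirds the chord is D-F#-A: a major triad on D.
In F# minor, D is the submediant; the diatonic major triad there is VI.
With F# in the bass the chord is in first inversion, so the figured bass is 6.

VI6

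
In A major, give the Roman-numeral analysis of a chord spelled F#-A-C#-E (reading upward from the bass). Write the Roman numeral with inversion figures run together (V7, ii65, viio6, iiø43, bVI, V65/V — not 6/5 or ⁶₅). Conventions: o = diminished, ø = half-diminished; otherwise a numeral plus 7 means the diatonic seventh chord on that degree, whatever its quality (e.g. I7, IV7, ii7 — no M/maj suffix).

vi7

Stacked in thirds the chord is F#-A-C#-E: a minor seventh chord on F#.
In A major, F# is the submediant; the diatonic minor seventh chord there is vi7.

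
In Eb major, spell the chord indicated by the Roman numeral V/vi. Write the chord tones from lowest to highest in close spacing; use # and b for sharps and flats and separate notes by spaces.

V/vi is a secondary dominant — the dominant triad of vi. vi in Eb major is C, so the applied chord's root is G, a perfect fifth above.
Building a major triad on G gives G-B-D.

G B D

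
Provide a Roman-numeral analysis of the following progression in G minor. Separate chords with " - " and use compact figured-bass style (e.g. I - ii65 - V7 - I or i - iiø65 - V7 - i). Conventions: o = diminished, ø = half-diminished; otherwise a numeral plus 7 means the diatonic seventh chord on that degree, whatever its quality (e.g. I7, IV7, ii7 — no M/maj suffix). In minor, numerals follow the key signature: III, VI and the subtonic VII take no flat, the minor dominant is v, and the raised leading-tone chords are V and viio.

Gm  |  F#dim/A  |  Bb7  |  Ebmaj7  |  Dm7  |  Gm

i - viio6 - V7/VI - VI7 - v7 - i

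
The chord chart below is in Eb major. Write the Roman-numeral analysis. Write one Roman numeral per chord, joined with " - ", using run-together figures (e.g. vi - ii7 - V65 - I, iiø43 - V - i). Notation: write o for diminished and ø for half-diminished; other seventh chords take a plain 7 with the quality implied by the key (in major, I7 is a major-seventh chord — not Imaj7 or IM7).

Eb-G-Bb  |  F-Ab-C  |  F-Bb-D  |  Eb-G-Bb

I - ii - V64 - I

Eb-G-Bb has root Eb, degree 1 in Eb major, so I.
F-Ab-C: root F is the supertonic; minor triad there is ii.
F-Bb-D has root Bb, degree 5 in Eb major, so V64.
Eb-G-Bb: root Eb is the tonic; major triad there is I.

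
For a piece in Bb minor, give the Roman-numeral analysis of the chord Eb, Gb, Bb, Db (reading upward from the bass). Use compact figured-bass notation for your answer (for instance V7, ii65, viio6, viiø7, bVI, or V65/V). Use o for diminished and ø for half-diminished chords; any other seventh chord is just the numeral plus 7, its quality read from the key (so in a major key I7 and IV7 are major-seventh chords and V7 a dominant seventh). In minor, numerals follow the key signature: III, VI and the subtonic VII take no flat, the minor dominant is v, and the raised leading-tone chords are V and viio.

iv7

Stacked in thirds the chord is Eb-Gb-Bb-Db: a minor seventh chord on Eb.
Eb is scale degree 4 in Bb minor, and a minor seventh chord on that degree is written iv7.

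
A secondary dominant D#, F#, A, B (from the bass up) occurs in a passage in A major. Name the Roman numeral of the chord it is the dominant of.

V

The chord is a dominant seventh chord on B.
A dominant resolves down a perfect fifth: B → E. In A major, E is scale degree 5, i.e. V.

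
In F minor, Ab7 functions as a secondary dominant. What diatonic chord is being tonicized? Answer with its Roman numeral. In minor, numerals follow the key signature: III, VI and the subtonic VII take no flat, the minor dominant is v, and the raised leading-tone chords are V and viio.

VI

The chord is a dominant seventh chord on Ab.
A dominant resolves down a perfect fifth: Ab → Db. In F minor, Db is scale degree 6, i.e. VI.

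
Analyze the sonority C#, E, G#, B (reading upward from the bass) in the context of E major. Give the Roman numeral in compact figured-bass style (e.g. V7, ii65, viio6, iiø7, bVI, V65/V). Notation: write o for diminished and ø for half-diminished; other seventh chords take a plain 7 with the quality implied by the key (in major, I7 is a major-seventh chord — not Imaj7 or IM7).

vi7

Stacked in thirds the chord is C#-E-G#-B: a minor seventh chord on C#.
C# is scale degree 6 in E major, and a minor seventh chord on that degree is written vi7.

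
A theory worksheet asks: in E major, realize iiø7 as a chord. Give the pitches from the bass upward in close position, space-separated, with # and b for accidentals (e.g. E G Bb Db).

F# A C E

Scale degree 2 in E major is F#; here the chord built on it is altered to a half-diminished seventh chord. iiø7 is the half-diminished supertonic seventh, borrowed from the parallel minor.
So the chord is F#-A-C-E.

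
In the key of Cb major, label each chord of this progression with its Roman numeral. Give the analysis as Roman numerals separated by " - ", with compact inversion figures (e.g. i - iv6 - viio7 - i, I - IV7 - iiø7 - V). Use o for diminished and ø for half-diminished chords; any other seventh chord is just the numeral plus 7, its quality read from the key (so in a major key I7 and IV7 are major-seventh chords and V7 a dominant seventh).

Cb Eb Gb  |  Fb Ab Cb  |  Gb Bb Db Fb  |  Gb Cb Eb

I - IV - V7 - I64

Cb-Eb-Gb: root Cb is the tonic; major triad there is I.
Fb-Ab-Cb has root Fb, degree 4 in Cb major, so IV.
Gb-Bb-Db-Fb has root Gb, degree 5 in Cb major, so V7.
Gb-Cb-Eb has root Cb, degree 1 in Cb major, so I64.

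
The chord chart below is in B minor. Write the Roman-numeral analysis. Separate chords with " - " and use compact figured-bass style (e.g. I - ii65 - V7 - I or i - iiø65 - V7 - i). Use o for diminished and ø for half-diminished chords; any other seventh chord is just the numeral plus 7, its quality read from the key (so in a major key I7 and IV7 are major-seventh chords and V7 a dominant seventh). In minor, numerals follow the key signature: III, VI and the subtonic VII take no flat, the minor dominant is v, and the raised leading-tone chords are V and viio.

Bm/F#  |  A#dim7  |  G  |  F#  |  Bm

i64 - viio7 - VI - V - i

Bm/F#: minor triad on B = scale degree 1 → i64.
A#dim7: fully diminished seventh chord on A# = scale degree 7 → viio7.
G: root G is the submediant; major triad there is VI.
F#: root F# is the dominant; major triad there is V.
Bm: root B is the tonic; minor triad there is i.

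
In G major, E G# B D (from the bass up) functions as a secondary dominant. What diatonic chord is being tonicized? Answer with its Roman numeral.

ii

The chord is a dominant seventh chord on E.
A dominant resolves down a perfect fifth: E → A. In G major, A is scale degree 2, i.e. ii.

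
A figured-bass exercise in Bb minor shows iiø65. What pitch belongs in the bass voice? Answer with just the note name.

Eb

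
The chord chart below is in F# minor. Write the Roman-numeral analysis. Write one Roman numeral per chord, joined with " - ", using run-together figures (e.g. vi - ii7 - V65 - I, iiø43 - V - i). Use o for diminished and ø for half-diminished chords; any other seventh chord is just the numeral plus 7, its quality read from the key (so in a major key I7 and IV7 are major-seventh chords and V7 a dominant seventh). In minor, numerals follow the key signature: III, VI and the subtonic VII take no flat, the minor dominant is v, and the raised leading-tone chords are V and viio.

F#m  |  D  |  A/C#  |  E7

F#m has root F#, degree 1 in F# minor, so i.
D: root D is the submediant; major triad there is VI.
A/C#: major triad on A = scale degree 3 → III6.
E7: root E is the subtonic; dominant seventh chord there is VII7.

i - VI - III6 - VII7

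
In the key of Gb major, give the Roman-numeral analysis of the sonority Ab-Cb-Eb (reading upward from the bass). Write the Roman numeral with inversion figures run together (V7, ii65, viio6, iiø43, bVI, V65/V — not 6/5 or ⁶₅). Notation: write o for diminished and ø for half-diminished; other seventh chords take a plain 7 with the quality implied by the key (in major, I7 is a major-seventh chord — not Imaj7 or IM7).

ii

Stacked in thirds the chord is Ab-Cb-Eb: a minor triad on Ab.
Ab is scale degree 2 in Gb major, and a minor triad on that degree is written ii.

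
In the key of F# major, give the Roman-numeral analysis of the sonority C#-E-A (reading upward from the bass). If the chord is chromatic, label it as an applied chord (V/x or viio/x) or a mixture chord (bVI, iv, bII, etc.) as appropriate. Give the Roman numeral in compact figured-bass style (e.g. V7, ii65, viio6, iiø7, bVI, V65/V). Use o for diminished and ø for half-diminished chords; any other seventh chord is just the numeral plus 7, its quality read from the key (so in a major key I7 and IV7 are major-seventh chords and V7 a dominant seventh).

bIII6

Stacked in thirds the chord is A-C#-E: a major triad on A.
A is the lowered third degree of F# major (diatonic 3 would be A#). This is a major triad on the lowered third degree, borrowed from the parallel minor.
With C# in the bass the chord is in first inversion, so the figured bass is 6.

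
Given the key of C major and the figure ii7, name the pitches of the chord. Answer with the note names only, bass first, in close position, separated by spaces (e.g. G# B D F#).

D F A C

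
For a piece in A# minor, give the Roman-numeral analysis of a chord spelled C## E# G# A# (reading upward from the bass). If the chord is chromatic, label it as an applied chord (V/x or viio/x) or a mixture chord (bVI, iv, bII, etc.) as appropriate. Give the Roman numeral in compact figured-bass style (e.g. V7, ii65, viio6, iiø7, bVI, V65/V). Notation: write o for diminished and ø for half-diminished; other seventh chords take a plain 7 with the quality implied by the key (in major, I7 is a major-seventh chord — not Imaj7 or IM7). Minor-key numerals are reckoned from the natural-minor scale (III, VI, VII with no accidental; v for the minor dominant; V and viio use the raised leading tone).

Stacked in thirds the chord is A#-C##-E#-G#: a dominant seventh chord on A#.
A# is not a diatonic chord root with this quality in A# minor, but it lies a perfect fifth above D# (iv), so the chord functions as an applied dominant of iv.
With C## in the bass the chord is in first inversion, so the figured bass is 65.

V65/iv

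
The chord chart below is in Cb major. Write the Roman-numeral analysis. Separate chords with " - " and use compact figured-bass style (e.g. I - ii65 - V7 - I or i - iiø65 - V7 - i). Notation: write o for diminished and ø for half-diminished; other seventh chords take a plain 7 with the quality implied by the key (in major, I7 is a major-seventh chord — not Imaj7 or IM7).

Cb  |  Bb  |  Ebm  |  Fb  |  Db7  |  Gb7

Cb: root Cb is the tonic; major triad there is I.
Bb: a major triad on Bb, the applied dominant of iii → V/iii.
Ebm: root Eb is the mediant; minor triad there is iii.
Fb: root Fb is the subdominant; major triad there is IV.
Db7: a dominant seventh chord on Db, the applied dominant of V → V7/V.
Gb7: dominant seventh chord on Gb = scale degree 5 → V7.

I - V/iii - iii - IV - V7/V - V7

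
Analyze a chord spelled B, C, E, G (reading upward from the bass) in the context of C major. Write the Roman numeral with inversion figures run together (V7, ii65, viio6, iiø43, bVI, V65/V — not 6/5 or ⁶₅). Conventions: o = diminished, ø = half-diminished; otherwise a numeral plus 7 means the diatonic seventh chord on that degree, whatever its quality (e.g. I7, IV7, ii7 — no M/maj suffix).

I42

The pitches C-E-G-B form a major seventh chord rooted on C.
C is scale degree 1 in C major, and a major seventh chord on that degree is written I7.
With B in the bass the chord is in third inversion, so the figured bass is 42.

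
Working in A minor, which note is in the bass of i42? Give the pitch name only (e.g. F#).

i in A minor has root A; the chord is A-C-E-G.
The figure 42 means third inversion — the seventh is in the bass.

G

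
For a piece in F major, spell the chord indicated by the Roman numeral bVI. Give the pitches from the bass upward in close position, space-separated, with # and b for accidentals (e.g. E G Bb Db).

Scale degree 6 in F major is D; lowering it a half step gives Db. bVI is a major triad on the lowered sixth degree, borrowed from the parallel minor.
So the chord is Db-F-Ab, a major triad.

Db F Ab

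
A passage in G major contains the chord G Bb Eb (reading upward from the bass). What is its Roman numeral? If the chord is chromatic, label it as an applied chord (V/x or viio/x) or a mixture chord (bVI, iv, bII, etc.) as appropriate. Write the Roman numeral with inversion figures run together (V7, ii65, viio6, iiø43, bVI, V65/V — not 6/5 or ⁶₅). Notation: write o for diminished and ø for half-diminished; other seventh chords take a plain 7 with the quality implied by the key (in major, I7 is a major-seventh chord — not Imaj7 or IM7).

bVI6

The pitches Eb-G-Bb form a major triad rooted on Eb.
Eb is the lowered sixth degree of G major (diatonic 6 would be E). This is a major triad on the lowered sixth degree, borrowed from the parallel minor.
With G in the bass the chord is in first inversion, so the figured bass is 6.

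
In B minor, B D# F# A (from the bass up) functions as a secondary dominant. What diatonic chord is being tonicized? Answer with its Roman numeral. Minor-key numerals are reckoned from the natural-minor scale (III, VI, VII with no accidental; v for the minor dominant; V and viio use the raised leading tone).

iv

The chord is a dominant seventh chord on B.
A dominant resolves down a perfect fifth: B → E. In B minor, E is scale degree 4, i.e. iv.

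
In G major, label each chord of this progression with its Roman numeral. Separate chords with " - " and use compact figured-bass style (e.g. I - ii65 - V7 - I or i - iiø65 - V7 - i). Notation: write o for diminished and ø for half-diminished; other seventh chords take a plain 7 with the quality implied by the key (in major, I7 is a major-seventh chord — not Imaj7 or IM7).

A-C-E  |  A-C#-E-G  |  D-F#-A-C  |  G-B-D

ii - V7/V - V7 - I

A-C-E has root A, degree 2 in G major, so ii.
A-C#-E-G is the secondary dominant of V (dominant seventh chord on A): V7/V.
D-F#-A-C: dominant seventh chord on D = scale degree 5 → V7.
G-B-D: root G is the tonic; major triad there is I.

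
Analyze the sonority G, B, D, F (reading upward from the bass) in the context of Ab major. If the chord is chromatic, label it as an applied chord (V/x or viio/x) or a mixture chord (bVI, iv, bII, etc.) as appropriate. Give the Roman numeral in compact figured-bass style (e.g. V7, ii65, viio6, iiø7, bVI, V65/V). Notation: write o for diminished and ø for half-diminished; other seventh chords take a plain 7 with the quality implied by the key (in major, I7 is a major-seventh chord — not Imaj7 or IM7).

Stacked in thirds the chord is G-B-D-F: a dominant seventh chord on G.
G is not a diatonic chord root with this quality in Ab major, but it lies a perfect fifth above C (iii), so the chord functions as an applied dominant of iii.

V7/iii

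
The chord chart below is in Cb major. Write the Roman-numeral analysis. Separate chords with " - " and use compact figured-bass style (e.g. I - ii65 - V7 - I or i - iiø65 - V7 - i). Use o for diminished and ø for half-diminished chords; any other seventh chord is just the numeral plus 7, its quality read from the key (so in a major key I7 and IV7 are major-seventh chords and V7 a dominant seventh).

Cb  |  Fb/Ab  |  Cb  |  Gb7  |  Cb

I - IV6 - I - V7 - I

Cb: root Cb is the tonic; major triad there is I.
Fb/Ab: root Fb is the subdominant; major triad there is IV6.
Cb: major triad on Cb = scale degree 1 → I.
Gb7 has root Gb, degree 5 in Cb major, so V7.
Cb has root Cb, degree 1 in Cb major, so I.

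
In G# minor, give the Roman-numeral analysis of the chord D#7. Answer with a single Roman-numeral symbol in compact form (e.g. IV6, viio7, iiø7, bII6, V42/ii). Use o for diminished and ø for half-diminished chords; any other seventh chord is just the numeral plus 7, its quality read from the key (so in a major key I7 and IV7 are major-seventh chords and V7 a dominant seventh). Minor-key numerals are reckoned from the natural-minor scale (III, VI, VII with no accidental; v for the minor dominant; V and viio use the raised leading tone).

Stacked in thirds the chord is D#-F##-A#-C#: a dominant seventh chord on D#.
In G# minor, D# is the dominant; the diatonic dominant seventh chord there is V7.

V7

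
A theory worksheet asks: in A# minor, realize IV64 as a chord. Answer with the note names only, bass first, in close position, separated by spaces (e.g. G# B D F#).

Scale degree 4 in A# minor is D#; here the chord built on it is altered to a major triad. IV64 is the major subdominant, borrowed from the parallel major.
So the chord is D#-F##-A#.
With the 64 figure the chord is in second inversion; from the bass A# upward in close position it reads A#-D#-F##.

A# D# F##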